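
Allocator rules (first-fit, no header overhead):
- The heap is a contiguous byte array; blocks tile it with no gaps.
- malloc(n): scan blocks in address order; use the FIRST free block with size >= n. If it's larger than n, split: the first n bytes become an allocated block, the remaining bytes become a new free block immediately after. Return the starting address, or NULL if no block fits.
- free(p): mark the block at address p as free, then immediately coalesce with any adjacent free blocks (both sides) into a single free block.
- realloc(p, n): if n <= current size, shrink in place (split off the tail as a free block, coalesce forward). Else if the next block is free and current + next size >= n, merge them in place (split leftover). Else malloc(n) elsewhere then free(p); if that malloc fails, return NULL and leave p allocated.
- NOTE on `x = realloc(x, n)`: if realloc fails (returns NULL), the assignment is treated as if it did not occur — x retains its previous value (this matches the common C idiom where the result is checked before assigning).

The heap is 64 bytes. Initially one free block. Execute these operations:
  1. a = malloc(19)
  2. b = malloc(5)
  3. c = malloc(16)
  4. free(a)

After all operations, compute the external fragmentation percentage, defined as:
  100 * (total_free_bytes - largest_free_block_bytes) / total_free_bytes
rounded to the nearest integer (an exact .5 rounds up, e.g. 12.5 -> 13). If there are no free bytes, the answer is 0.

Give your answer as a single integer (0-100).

Answer: 44

Derivation:
Op 1: a = malloc(19) -> a = 0; heap: [0-18 ALLOC][19-63 FREE]
Op 2: b = malloc(5) -> b = 19; heap: [0-18 ALLOC][19-23 ALLOC][24-63 FREE]
Op 3: c = malloc(16) -> c = 24; heap: [0-18 ALLOC][19-23 ALLOC][24-39 ALLOC][40-63 FREE]
Op 4: free(a) -> (freed a); heap: [0-18 FREE][19-23 ALLOC][24-39 ALLOC][40-63 FREE]
Free blocks: [19 24] total_free=43 largest=24 -> 100*(43-24)/43 = 1900/43 ≈ 44.186 -> rounds to 44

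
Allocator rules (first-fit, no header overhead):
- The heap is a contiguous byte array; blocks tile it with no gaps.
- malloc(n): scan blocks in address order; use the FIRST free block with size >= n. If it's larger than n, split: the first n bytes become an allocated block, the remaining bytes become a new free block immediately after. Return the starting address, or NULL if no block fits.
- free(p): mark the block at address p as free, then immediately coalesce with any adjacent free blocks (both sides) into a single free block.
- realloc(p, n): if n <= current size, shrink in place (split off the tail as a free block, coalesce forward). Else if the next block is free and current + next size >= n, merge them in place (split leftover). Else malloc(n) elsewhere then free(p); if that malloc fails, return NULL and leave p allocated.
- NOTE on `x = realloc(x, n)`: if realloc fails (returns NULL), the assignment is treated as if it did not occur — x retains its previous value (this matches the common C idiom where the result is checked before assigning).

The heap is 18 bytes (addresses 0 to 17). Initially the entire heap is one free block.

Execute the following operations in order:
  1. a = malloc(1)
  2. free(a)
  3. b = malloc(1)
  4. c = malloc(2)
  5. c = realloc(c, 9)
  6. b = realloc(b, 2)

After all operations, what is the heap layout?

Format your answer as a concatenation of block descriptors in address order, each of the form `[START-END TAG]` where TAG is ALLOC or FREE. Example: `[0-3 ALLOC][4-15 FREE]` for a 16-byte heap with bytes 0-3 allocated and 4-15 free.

Answer: [0-0 FREE][1-9 ALLOC][10-11 ALLOC][12-17 FREE]

Derivation:
Op 1: a = malloc(1) -> a = 0; heap: [0-0 ALLOC][1-17 FREE]
Op 2: free(a) -> (freed a); heap: [0-17 FREE]
Op 3: b = malloc(1) -> b = 0; heap: [0-0 ALLOC][1-17 FREE]
Op 4: c = malloc(2) -> c = 1; heap: [0-0 ALLOC][1-2 ALLOC][3-17 FREE]
Op 5: c = realloc(c, 9) -> c = 1; heap: [0-0 ALLOC][1-9 ALLOC][10-17 FREE]
Op 6: b = realloc(b, 2) -> b = 10; heap: [0-0 FREE][1-9 ALLOC][10-11 ALLOC][12-17 FREE]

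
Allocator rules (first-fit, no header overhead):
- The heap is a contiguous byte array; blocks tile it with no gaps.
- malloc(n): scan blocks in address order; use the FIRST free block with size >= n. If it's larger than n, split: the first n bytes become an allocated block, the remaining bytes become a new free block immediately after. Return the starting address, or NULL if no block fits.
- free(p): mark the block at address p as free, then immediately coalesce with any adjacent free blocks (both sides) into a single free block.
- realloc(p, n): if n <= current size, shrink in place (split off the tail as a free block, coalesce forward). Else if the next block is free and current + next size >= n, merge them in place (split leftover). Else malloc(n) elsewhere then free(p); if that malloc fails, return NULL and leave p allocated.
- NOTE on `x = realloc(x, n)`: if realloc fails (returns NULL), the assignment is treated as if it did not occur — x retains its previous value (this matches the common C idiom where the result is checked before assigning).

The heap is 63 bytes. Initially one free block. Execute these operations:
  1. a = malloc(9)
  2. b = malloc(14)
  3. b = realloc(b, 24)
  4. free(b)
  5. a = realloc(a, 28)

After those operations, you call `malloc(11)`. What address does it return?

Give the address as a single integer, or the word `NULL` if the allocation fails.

Op 1: a = malloc(9) -> a = 0; heap: [0-8 ALLOC][9-62 FREE]
Op 2: b = malloc(14) -> b = 9; heap: [0-8 ALLOC][9-22 ALLOC][23-62 FREE]
Op 3: b = realloc(b, 24) -> b = 9; heap: [0-8 ALLOC][9-32 ALLOC][33-62 FREE]
Op 4: free(b) -> (freed b); heap: [0-8 ALLOC][9-62 FREE]
Op 5: a = realloc(a, 28) -> a = 0; heap: [0-27 ALLOC][28-62 FREE]
malloc(11): first-fit scan over [0-27 ALLOC][28-62 FREE] -> 28

Answer: 28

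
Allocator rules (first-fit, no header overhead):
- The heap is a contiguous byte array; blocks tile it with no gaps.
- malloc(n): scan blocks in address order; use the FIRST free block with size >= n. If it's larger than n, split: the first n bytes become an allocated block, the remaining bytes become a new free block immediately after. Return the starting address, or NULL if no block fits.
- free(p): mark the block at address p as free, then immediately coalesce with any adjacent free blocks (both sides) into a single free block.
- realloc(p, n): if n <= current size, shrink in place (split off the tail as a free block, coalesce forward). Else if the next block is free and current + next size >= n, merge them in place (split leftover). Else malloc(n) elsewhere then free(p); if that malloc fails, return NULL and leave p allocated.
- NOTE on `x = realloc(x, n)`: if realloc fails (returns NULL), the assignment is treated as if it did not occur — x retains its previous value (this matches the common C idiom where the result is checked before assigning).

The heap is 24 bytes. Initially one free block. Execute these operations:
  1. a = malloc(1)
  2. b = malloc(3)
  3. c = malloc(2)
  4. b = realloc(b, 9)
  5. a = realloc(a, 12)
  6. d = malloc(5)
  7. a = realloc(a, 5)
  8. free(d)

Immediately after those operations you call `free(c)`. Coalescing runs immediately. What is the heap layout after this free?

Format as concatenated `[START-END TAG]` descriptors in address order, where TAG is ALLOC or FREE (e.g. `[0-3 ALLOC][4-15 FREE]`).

Answer: [0-0 ALLOC][1-5 FREE][6-14 ALLOC][15-23 FREE]

Derivation:
Op 1: a = malloc(1) -> a = 0; heap: [0-0 ALLOC][1-23 FREE]
Op 2: b = malloc(3) -> b = 1; heap: [0-0 ALLOC][1-3 ALLOC][4-23 FREE]
Op 3: c = malloc(2) -> c = 4; heap: [0-0 ALLOC][1-3 ALLOC][4-5 ALLOC][6-23 FREE]
Op 4: b = realloc(b, 9) -> b = 6; heap: [0-0 ALLOC][1-3 FREE][4-5 ALLOC][6-14 ALLOC][15-23 FREE]
Op 5: a = realloc(a, 12) -> NULL (a unchanged); heap: [0-0 ALLOC][1-3 FREE][4-5 ALLOC][6-14 ALLOC][15-23 FREE]
Op 6: d = malloc(5) -> d = 15; heap: [0-0 ALLOC][1-3 FREE][4-5 ALLOC][6-14 ALLOC][15-19 ALLOC][20-23 FREE]
Op 7: a = realloc(a, 5) -> NULL (a unchanged); heap: [0-0 ALLOC][1-3 FREE][4-5 ALLOC][6-14 ALLOC][15-19 ALLOC][20-23 FREE]
Op 8: free(d) -> (freed d); heap: [0-0 ALLOC][1-3 FREE][4-5 ALLOC][6-14 ALLOC][15-23 FREE]
free(c): c = 4 -> block [4-5 ALLOC]; mark free, coalesce with adjacent free neighbors -> [0-0 ALLOC][1-5 FREE][6-14 ALLOC][15-23 FREE]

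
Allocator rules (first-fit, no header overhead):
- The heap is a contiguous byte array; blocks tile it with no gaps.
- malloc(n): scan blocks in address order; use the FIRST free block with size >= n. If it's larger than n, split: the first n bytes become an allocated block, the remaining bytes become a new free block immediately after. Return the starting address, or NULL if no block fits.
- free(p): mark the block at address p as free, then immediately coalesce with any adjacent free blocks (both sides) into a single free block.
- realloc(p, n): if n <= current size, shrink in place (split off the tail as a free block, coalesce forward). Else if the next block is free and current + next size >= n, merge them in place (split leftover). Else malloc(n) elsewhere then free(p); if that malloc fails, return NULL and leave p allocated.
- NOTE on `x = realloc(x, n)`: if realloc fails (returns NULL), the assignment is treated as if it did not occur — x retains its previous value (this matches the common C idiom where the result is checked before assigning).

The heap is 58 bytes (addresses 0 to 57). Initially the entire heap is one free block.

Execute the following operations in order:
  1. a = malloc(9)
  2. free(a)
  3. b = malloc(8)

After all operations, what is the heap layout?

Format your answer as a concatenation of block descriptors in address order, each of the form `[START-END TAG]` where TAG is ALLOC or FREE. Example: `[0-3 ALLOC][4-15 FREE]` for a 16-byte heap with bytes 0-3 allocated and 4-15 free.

Answer: [0-7 ALLOC][8-57 FREE]

Derivation:
Op 1: a = malloc(9) -> a = 0; heap: [0-8 ALLOC][9-57 FREE]
Op 2: free(a) -> (freed a); heap: [0-57 FREE]
Op 3: b = malloc(8) -> b = 0; heap: [0-7 ALLOC][8-57 FREE]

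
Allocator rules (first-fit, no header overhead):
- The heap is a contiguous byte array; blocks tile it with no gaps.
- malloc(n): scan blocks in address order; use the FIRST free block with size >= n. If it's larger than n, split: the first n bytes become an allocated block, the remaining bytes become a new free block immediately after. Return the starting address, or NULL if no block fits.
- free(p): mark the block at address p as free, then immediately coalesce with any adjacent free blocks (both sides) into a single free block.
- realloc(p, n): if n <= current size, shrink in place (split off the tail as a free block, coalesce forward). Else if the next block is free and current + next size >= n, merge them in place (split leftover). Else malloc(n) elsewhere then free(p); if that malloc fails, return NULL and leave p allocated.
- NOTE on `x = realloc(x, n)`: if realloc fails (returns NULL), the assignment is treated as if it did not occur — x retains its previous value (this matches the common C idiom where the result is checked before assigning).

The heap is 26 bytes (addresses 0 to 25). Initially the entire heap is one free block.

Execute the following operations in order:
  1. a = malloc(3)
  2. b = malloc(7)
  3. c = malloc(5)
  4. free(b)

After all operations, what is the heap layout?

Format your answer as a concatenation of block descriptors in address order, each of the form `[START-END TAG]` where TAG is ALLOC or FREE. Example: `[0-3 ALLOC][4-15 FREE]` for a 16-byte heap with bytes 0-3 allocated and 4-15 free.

Op 1: a = malloc(3) -> a = 0; heap: [0-2 ALLOC][3-25 FREE]
Op 2: b = malloc(7) -> b = 3; heap: [0-2 ALLOC][3-9 ALLOC][10-25 FREE]
Op 3: c = malloc(5) -> c = 10; heap: [0-2 ALLOC][3-9 ALLOC][10-14 ALLOC][15-25 FREE]
Op 4: free(b) -> (freed b); heap: [0-2 ALLOC][3-9 FREE][10-14 ALLOC][15-25 FREE]

Answer: [0-2 ALLOC][3-9 FREE][10-14 ALLOC][15-25 FREE]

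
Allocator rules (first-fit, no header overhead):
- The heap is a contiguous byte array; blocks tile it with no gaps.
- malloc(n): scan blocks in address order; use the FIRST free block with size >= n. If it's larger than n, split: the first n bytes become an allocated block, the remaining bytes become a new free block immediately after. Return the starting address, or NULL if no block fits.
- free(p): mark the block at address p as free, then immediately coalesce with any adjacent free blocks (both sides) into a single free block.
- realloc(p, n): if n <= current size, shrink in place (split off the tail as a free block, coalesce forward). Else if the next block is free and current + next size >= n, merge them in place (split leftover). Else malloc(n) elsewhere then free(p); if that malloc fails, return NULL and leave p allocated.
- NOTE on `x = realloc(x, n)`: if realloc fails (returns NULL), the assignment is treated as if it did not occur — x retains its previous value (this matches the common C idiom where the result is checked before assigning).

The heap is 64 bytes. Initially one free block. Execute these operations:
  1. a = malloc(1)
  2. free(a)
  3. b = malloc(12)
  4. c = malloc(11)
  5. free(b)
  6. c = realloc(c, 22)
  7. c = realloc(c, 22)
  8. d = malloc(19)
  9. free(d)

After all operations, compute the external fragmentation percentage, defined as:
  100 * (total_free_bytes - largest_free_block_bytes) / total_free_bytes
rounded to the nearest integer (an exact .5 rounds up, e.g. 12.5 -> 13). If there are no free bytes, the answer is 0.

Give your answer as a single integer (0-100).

Op 1: a = malloc(1) -> a = 0; heap: [0-0 ALLOC][1-63 FREE]
Op 2: free(a) -> (freed a); heap: [0-63 FREE]
Op 3: b = malloc(12) -> b = 0; heap: [0-11 ALLOC][12-63 FREE]
Op 4: c = malloc(11) -> c = 12; heap: [0-11 ALLOC][12-22 ALLOC][23-63 FREE]
Op 5: free(b) -> (freed b); heap: [0-11 FREE][12-22 ALLOC][23-63 FREE]
Op 6: c = realloc(c, 22) -> c = 12; heap: [0-11 FREE][12-33 ALLOC][34-63 FREE]
Op 7: c = realloc(c, 22) -> c = 12; heap: [0-11 FREE][12-33 ALLOC][34-63 FREE]
Op 8: d = malloc(19) -> d = 34; heap: [0-11 FREE][12-33 ALLOC][34-52 ALLOC][53-63 FREE]
Op 9: free(d) -> (freed d); heap: [0-11 FREE][12-33 ALLOC][34-63 FREE]
Free blocks: [12 30] total_free=42 largest=30 -> 100*(42-30)/42 = 1200/42 ≈ 28.571 -> rounds to 29

Answer: 29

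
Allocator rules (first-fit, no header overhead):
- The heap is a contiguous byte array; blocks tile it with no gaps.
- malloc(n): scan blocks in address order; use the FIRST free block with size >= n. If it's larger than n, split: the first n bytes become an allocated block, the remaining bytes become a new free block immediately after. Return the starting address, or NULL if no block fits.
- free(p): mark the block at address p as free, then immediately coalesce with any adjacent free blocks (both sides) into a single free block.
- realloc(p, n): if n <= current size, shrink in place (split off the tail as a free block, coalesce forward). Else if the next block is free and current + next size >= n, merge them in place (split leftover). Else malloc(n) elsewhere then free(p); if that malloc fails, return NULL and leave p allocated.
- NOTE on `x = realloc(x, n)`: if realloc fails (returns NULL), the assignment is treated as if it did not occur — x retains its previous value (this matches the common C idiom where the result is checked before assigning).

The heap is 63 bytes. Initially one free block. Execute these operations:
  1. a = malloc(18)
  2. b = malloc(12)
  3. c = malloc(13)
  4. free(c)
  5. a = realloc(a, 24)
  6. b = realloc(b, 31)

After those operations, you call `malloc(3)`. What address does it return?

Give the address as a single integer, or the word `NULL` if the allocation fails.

Op 1: a = malloc(18) -> a = 0; heap: [0-17 ALLOC][18-62 FREE]
Op 2: b = malloc(12) -> b = 18; heap: [0-17 ALLOC][18-29 ALLOC][30-62 FREE]
Op 3: c = malloc(13) -> c = 30; heap: [0-17 ALLOC][18-29 ALLOC][30-42 ALLOC][43-62 FREE]
Op 4: free(c) -> (freed c); heap: [0-17 ALLOC][18-29 ALLOC][30-62 FREE]
Op 5: a = realloc(a, 24) -> a = 30; heap: [0-17 FREE][18-29 ALLOC][30-53 ALLOC][54-62 FREE]
Op 6: b = realloc(b, 31) -> NULL (b unchanged); heap: [0-17 FREE][18-29 ALLOC][30-53 ALLOC][54-62 FREE]
malloc(3): first-fit scan over [0-17 FREE][18-29 ALLOC][30-53 ALLOC][54-62 FREE] -> 0

Answer: 0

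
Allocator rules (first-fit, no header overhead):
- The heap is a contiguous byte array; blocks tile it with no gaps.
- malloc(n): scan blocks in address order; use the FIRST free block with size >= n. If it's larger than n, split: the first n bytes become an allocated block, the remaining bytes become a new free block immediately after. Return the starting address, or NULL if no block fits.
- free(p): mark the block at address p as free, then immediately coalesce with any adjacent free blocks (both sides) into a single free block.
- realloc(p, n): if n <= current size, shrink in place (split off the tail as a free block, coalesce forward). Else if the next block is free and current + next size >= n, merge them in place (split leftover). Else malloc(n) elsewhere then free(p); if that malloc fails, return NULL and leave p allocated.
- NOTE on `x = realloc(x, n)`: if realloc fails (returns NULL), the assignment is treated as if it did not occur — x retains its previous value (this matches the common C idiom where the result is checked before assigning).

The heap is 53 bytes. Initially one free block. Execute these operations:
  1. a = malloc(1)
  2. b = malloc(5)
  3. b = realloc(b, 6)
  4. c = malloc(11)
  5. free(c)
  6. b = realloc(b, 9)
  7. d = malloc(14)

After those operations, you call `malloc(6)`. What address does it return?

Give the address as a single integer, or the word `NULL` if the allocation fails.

Answer: 24

Derivation:
Op 1: a = malloc(1) -> a = 0; heap: [0-0 ALLOC][1-52 FREE]
Op 2: b = malloc(5) -> b = 1; heap: [0-0 ALLOC][1-5 ALLOC][6-52 FREE]
Op 3: b = realloc(b, 6) -> b = 1; heap: [0-0 ALLOC][1-6 ALLOC][7-52 FREE]
Op 4: c = malloc(11) -> c = 7; heap: [0-0 ALLOC][1-6 ALLOC][7-17 ALLOC][18-52 FREE]
Op 5: free(c) -> (freed c); heap: [0-0 ALLOC][1-6 ALLOC][7-52 FREE]
Op 6: b = realloc(b, 9) -> b = 1; heap: [0-0 ALLOC][1-9 ALLOC][10-52 FREE]
Op 7: d = malloc(14) -> d = 10; heap: [0-0 ALLOC][1-9 ALLOC][10-23 ALLOC][24-52 FREE]
malloc(6): first-fit scan over [0-0 ALLOC][1-9 ALLOC][10-23 ALLOC][24-52 FREE] -> 24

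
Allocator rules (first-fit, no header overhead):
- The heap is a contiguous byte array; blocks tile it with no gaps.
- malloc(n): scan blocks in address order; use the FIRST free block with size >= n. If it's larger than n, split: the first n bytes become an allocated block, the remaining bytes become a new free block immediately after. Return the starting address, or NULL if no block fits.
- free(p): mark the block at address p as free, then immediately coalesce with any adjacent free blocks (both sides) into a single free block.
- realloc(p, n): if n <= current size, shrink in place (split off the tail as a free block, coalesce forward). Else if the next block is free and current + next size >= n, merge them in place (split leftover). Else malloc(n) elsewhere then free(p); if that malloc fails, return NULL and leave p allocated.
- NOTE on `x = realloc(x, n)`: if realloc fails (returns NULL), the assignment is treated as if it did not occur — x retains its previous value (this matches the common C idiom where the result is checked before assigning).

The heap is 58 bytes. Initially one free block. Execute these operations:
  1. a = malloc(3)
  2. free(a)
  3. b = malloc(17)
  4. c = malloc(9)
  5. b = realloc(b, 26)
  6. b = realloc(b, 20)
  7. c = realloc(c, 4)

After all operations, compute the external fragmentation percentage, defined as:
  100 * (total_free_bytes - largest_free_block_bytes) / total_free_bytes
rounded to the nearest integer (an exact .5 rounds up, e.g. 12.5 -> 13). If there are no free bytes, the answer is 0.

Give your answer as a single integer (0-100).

Answer: 50

Derivation:
Op 1: a = malloc(3) -> a = 0; heap: [0-2 ALLOC][3-57 FREE]
Op 2: free(a) -> (freed a); heap: [0-57 FREE]
Op 3: b = malloc(17) -> b = 0; heap: [0-16 ALLOC][17-57 FREE]
Op 4: c = malloc(9) -> c = 17; heap: [0-16 ALLOC][17-25 ALLOC][26-57 FREE]
Op 5: b = realloc(b, 26) -> b = 26; heap: [0-16 FREE][17-25 ALLOC][26-51 ALLOC][52-57 FREE]
Op 6: b = realloc(b, 20) -> b = 26; heap: [0-16 FREE][17-25 ALLOC][26-45 ALLOC][46-57 FREE]
Op 7: c = realloc(c, 4) -> c = 17; heap: [0-16 FREE][17-20 ALLOC][21-25 FREE][26-45 ALLOC][46-57 FREE]
Free blocks: [17 5 12] total_free=34 largest=17 -> 100*(34-17)/34 = 1700/34 = 50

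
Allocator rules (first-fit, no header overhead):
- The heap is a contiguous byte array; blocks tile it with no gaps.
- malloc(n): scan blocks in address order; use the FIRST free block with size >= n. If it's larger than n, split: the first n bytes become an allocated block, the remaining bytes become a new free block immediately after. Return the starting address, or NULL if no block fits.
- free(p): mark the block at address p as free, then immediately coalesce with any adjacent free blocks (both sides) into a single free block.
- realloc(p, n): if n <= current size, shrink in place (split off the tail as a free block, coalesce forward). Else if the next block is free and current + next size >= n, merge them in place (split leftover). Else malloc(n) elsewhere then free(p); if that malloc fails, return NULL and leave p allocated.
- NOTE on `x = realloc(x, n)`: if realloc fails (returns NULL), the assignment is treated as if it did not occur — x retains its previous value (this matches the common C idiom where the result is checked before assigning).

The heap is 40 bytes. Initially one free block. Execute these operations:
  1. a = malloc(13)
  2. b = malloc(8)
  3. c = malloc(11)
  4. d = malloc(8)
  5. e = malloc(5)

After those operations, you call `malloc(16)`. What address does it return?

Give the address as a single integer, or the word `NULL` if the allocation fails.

Answer: NULL

Derivation:
Op 1: a = malloc(13) -> a = 0; heap: [0-12 ALLOC][13-39 FREE]
Op 2: b = malloc(8) -> b = 13; heap: [0-12 ALLOC][13-20 ALLOC][21-39 FREE]
Op 3: c = malloc(11) -> c = 21; heap: [0-12 ALLOC][13-20 ALLOC][21-31 ALLOC][32-39 FREE]
Op 4: d = malloc(8) -> d = 32; heap: [0-12 ALLOC][13-20 ALLOC][21-31 ALLOC][32-39 ALLOC]
Op 5: e = malloc(5) -> e = NULL; heap: [0-12 ALLOC][13-20 ALLOC][21-31 ALLOC][32-39 ALLOC]
malloc(16): first-fit scan over [0-12 ALLOC][13-20 ALLOC][21-31 ALLOC][32-39 ALLOC] -> NULL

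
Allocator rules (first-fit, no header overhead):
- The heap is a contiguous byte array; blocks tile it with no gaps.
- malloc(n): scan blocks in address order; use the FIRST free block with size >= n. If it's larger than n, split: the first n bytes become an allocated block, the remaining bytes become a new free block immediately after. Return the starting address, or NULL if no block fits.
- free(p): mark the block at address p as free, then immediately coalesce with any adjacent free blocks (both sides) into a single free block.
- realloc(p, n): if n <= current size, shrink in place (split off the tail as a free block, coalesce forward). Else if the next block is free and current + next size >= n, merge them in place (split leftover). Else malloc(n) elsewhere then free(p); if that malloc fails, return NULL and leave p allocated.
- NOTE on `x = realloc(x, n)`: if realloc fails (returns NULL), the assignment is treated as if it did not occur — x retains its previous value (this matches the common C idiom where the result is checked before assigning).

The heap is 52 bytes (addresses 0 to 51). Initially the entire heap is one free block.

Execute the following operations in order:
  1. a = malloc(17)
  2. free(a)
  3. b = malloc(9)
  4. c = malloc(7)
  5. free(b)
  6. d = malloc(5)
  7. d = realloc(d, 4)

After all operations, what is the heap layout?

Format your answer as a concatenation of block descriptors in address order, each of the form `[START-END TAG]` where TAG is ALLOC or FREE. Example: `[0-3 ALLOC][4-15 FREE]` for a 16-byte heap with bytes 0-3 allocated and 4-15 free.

Op 1: a = malloc(17) -> a = 0; heap: [0-16 ALLOC][17-51 FREE]
Op 2: free(a) -> (freed a); heap: [0-51 FREE]
Op 3: b = malloc(9) -> b = 0; heap: [0-8 ALLOC][9-51 FREE]
Op 4: c = malloc(7) -> c = 9; heap: [0-8 ALLOC][9-15 ALLOC][16-51 FREE]
Op 5: free(b) -> (freed b); heap: [0-8 FREE][9-15 ALLOC][16-51 FREE]
Op 6: d = malloc(5) -> d = 0; heap: [0-4 ALLOC][5-8 FREE][9-15 ALLOC][16-51 FREE]
Op 7: d = realloc(d, 4) -> d = 0; heap: [0-3 ALLOC][4-8 FREE][9-15 ALLOC][16-51 FREE]

Answer: [0-3 ALLOC][4-8 FREE][9-15 ALLOC][16-51 FREE]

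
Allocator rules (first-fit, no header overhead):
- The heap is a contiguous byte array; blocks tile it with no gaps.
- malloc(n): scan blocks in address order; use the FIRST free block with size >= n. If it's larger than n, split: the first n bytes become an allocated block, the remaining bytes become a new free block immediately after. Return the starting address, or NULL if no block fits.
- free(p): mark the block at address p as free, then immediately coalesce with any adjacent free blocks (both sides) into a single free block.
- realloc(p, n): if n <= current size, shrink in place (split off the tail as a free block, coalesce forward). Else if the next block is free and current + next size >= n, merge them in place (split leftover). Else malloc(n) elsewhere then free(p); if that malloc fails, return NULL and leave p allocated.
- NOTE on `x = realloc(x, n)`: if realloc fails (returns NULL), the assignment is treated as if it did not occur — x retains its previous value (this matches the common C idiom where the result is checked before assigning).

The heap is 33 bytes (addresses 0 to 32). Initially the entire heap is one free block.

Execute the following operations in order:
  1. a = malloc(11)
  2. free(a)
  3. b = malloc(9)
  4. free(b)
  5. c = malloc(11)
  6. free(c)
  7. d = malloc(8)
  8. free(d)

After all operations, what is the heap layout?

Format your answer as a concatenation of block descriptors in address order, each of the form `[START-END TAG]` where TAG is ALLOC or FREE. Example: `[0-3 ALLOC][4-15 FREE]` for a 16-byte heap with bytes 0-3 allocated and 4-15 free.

Answer: [0-32 FREE]

Derivation:
Op 1: a = malloc(11) -> a = 0; heap: [0-10 ALLOC][11-32 FREE]
Op 2: free(a) -> (freed a); heap: [0-32 FREE]
Op 3: b = malloc(9) -> b = 0; heap: [0-8 ALLOC][9-32 FREE]
Op 4: free(b) -> (freed b); heap: [0-32 FREE]
Op 5: c = malloc(11) -> c = 0; heap: [0-10 ALLOC][11-32 FREE]
Op 6: free(c) -> (freed c); heap: [0-32 FREE]
Op 7: d = malloc(8) -> d = 0; heap: [0-7 ALLOC][8-32 FREE]
Op 8: free(d) -> (freed d); heap: [0-32 FREE]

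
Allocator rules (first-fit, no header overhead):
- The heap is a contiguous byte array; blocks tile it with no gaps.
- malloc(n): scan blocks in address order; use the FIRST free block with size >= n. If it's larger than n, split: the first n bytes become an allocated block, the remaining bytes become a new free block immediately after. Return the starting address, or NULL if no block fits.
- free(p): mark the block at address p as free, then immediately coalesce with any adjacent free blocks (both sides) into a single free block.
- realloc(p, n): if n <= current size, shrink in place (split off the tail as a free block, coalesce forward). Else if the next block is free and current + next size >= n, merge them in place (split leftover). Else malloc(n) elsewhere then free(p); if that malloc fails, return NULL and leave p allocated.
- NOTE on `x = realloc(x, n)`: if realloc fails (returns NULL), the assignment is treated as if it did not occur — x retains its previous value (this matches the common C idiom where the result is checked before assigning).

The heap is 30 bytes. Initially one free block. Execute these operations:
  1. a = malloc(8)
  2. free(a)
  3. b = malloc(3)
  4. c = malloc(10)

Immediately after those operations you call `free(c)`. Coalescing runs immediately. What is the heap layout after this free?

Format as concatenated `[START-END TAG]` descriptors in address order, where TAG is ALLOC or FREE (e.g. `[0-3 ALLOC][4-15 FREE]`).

Op 1: a = malloc(8) -> a = 0; heap: [0-7 ALLOC][8-29 FREE]
Op 2: free(a) -> (freed a); heap: [0-29 FREE]
Op 3: b = malloc(3) -> b = 0; heap: [0-2 ALLOC][3-29 FREE]
Op 4: c = malloc(10) -> c = 3; heap: [0-2 ALLOC][3-12 ALLOC][13-29 FREE]
free(c): c = 3 -> block [3-12 ALLOC]; mark free, coalesce with adjacent free neighbors -> [0-2 ALLOC][3-29 FREE]

Answer: [0-2 ALLOC][3-29 FREE]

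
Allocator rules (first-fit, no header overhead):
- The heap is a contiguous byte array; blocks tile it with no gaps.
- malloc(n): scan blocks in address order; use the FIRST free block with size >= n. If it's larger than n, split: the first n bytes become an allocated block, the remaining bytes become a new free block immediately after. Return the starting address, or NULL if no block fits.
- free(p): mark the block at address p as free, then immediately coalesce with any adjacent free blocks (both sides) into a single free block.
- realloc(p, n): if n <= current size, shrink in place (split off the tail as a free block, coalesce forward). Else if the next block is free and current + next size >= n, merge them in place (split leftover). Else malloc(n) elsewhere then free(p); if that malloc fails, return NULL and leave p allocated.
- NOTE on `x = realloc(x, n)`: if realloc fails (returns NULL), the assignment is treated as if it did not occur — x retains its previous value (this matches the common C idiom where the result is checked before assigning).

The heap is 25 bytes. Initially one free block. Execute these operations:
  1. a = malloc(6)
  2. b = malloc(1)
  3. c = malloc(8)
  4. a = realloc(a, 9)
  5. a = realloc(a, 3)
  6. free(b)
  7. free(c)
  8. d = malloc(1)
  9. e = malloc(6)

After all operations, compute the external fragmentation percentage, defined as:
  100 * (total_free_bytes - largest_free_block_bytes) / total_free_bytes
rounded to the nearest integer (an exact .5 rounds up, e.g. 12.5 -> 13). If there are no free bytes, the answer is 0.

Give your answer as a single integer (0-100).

Op 1: a = malloc(6) -> a = 0; heap: [0-5 ALLOC][6-24 FREE]
Op 2: b = malloc(1) -> b = 6; heap: [0-5 ALLOC][6-6 ALLOC][7-24 FREE]
Op 3: c = malloc(8) -> c = 7; heap: [0-5 ALLOC][6-6 ALLOC][7-14 ALLOC][15-24 FREE]
Op 4: a = realloc(a, 9) -> a = 15; heap: [0-5 FREE][6-6 ALLOC][7-14 ALLOC][15-23 ALLOC][24-24 FREE]
Op 5: a = realloc(a, 3) -> a = 15; heap: [0-5 FREE][6-6 ALLOC][7-14 ALLOC][15-17 ALLOC][18-24 FREE]
Op 6: free(b) -> (freed b); heap: [0-6 FREE][7-14 ALLOC][15-17 ALLOC][18-24 FREE]
Op 7: free(c) -> (freed c); heap: [0-14 FREE][15-17 ALLOC][18-24 FREE]
Op 8: d = malloc(1) -> d = 0; heap: [0-0 ALLOC][1-14 FREE][15-17 ALLOC][18-24 FREE]
Op 9: e = malloc(6) -> e = 1; heap: [0-0 ALLOC][1-6 ALLOC][7-14 FREE][15-17 ALLOC][18-24 FREE]
Free blocks: [8 7] total_free=15 largest=8 -> 100*(15-8)/15 = 700/15 ≈ 46.667 -> rounds to 47

Answer: 47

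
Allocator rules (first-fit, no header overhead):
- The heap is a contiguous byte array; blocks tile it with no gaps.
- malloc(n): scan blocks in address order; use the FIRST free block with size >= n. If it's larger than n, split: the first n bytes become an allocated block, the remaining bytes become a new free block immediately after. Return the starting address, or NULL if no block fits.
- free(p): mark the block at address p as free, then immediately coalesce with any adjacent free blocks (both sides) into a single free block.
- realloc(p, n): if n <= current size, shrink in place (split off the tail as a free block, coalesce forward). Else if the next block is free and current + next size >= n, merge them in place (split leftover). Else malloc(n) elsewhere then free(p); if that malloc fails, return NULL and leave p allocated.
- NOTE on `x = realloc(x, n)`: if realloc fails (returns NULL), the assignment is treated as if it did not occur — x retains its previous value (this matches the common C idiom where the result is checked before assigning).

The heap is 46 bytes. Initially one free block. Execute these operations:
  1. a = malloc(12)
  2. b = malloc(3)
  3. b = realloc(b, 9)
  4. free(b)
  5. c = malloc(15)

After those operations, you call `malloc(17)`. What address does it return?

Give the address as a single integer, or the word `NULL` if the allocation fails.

Op 1: a = malloc(12) -> a = 0; heap: [0-11 ALLOC][12-45 FREE]
Op 2: b = malloc(3) -> b = 12; heap: [0-11 ALLOC][12-14 ALLOC][15-45 FREE]
Op 3: b = realloc(b, 9) -> b = 12; heap: [0-11 ALLOC][12-20 ALLOC][21-45 FREE]
Op 4: free(b) -> (freed b); heap: [0-11 ALLOC][12-45 FREE]
Op 5: c = malloc(15) -> c = 12; heap: [0-11 ALLOC][12-26 ALLOC][27-45 FREE]
malloc(17): first-fit scan over [0-11 ALLOC][12-26 ALLOC][27-45 FREE] -> 27

Answer: 27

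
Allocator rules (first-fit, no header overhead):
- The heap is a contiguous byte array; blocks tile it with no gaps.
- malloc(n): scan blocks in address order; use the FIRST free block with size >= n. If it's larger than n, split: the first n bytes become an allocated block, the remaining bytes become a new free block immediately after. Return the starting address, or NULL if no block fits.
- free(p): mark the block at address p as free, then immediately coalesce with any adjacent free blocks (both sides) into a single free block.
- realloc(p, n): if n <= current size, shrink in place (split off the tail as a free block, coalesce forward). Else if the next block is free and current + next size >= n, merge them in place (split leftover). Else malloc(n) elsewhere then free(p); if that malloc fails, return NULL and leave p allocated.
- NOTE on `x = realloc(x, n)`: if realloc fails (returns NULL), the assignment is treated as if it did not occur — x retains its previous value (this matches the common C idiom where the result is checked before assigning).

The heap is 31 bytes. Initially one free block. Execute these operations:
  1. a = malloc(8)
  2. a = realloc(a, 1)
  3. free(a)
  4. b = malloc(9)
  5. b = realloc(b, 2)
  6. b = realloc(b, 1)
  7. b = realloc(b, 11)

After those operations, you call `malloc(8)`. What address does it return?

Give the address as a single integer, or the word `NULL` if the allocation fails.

Op 1: a = malloc(8) -> a = 0; heap: [0-7 ALLOC][8-30 FREE]
Op 2: a = realloc(a, 1) -> a = 0; heap: [0-0 ALLOC][1-30 FREE]
Op 3: free(a) -> (freed a); heap: [0-30 FREE]
Op 4: b = malloc(9) -> b = 0; heap: [0-8 ALLOC][9-30 FREE]
Op 5: b = realloc(b, 2) -> b = 0; heap: [0-1 ALLOC][2-30 FREE]
Op 6: b = realloc(b, 1) -> b = 0; heap: [0-0 ALLOC][1-30 FREE]
Op 7: b = realloc(b, 11) -> b = 0; heap: [0-10 ALLOC][11-30 FREE]
malloc(8): first-fit scan over [0-10 ALLOC][11-30 FREE] -> 11

Answer: 11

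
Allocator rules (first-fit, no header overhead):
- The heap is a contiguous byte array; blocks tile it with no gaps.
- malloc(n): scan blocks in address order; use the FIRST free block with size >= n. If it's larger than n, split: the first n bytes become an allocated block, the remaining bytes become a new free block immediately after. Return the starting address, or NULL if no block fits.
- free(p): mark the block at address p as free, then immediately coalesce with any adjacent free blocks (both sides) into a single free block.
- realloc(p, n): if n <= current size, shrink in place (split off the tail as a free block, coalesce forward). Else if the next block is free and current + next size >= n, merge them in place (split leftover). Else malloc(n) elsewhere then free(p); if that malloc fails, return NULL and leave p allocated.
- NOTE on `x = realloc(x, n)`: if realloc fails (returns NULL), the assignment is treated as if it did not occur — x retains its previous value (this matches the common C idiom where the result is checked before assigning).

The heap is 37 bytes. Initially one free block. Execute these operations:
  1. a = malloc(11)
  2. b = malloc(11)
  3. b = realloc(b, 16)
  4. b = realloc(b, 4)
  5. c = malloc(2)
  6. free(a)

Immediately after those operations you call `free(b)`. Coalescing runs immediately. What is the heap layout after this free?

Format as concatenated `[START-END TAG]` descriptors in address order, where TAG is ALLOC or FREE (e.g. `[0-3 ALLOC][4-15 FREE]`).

Op 1: a = malloc(11) -> a = 0; heap: [0-10 ALLOC][11-36 FREE]
Op 2: b = malloc(11) -> b = 11; heap: [0-10 ALLOC][11-21 ALLOC][22-36 FREE]
Op 3: b = realloc(b, 16) -> b = 11; heap: [0-10 ALLOC][11-26 ALLOC][27-36 FREE]
Op 4: b = realloc(b, 4) -> b = 11; heap: [0-10 ALLOC][11-14 ALLOC][15-36 FREE]
Op 5: c = malloc(2) -> c = 15; heap: [0-10 ALLOC][11-14 ALLOC][15-16 ALLOC][17-36 FREE]
Op 6: free(a) -> (freed a); heap: [0-10 FREE][11-14 ALLOC][15-16 ALLOC][17-36 FREE]
free(b): b = 11 -> block [11-14 ALLOC]; mark free, coalesce with adjacent free neighbors -> [0-14 FREE][15-16 ALLOC][17-36 FREE]

Answer: [0-14 FREE][15-16 ALLOC][17-36 FREE]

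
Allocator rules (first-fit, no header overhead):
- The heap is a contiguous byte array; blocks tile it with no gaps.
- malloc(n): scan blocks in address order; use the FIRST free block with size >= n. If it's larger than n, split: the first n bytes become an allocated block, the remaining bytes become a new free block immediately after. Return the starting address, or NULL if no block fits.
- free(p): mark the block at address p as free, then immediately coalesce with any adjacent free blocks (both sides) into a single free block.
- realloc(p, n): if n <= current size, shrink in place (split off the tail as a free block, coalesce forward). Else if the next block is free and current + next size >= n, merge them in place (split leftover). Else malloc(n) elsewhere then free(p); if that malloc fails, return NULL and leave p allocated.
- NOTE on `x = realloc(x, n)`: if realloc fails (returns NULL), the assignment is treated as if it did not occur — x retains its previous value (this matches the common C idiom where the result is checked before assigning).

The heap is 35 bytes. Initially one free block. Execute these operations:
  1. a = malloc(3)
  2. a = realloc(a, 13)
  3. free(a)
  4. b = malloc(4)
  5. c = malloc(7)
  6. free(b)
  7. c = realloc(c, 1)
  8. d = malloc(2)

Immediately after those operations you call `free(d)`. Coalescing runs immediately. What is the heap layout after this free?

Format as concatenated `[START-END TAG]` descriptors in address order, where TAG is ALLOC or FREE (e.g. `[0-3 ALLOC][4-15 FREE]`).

Op 1: a = malloc(3) -> a = 0; heap: [0-2 ALLOC][3-34 FREE]
Op 2: a = realloc(a, 13) -> a = 0; heap: [0-12 ALLOC][13-34 FREE]
Op 3: free(a) -> (freed a); heap: [0-34 FREE]
Op 4: b = malloc(4) -> b = 0; heap: [0-3 ALLOC][4-34 FREE]
Op 5: c = malloc(7) -> c = 4; heap: [0-3 ALLOC][4-10 ALLOC][11-34 FREE]
Op 6: free(b) -> (freed b); heap: [0-3 FREE][4-10 ALLOC][11-34 FREE]
Op 7: c = realloc(c, 1) -> c = 4; heap: [0-3 FREE][4-4 ALLOC][5-34 FREE]
Op 8: d = malloc(2) -> d = 0; heap: [0-1 ALLOC][2-3 FREE][4-4 ALLOC][5-34 FREE]
free(d): d = 0 -> block [0-1 ALLOC]; mark free, coalesce with adjacent free neighbors -> [0-3 FREE][4-4 ALLOC][5-34 FREE]

Answer: [0-3 FREE][4-4 ALLOC][5-34 FREE]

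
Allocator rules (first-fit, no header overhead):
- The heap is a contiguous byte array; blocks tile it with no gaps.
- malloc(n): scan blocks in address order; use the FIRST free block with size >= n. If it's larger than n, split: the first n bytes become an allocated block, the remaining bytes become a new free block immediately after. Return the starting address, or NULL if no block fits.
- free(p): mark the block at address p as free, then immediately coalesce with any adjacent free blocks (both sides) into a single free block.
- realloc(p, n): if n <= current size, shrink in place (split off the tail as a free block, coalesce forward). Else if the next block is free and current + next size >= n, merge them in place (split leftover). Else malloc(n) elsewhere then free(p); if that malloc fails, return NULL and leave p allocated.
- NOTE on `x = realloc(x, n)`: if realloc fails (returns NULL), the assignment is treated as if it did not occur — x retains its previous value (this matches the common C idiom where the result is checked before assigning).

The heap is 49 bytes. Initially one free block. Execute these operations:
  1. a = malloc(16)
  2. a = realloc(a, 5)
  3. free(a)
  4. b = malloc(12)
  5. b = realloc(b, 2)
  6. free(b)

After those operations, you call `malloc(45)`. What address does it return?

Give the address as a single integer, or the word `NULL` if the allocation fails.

Op 1: a = malloc(16) -> a = 0; heap: [0-15 ALLOC][16-48 FREE]
Op 2: a = realloc(a, 5) -> a = 0; heap: [0-4 ALLOC][5-48 FREE]
Op 3: free(a) -> (freed a); heap: [0-48 FREE]
Op 4: b = malloc(12) -> b = 0; heap: [0-11 ALLOC][12-48 FREE]
Op 5: b = realloc(b, 2) -> b = 0; heap: [0-1 ALLOC][2-48 FREE]
Op 6: free(b) -> (freed b); heap: [0-48 FREE]
malloc(45): first-fit scan over [0-48 FREE] -> 0

Answer: 0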